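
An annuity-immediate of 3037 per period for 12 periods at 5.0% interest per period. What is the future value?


FV = PMT * ((1+i)^n - 1) / i
= 3037 * ((1.05)^12 - 1) / 0.05
= 3037 * (1.795856 - 1) / 0.05
= 48340.3132


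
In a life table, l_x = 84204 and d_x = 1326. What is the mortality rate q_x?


q_x = d_x / l_x
= 1326 / 84204
= 0.0157


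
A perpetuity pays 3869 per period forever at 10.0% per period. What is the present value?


PV = PMT / i
= 3869 / 0.1
= 38690.0


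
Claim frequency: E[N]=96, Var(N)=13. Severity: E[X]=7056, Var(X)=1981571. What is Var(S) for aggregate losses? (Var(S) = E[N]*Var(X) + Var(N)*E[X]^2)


Var(S) = E[N]*Var(X) + Var(N)*E[X]^2
= 96*1981571 + 13*7056^2
= 190230816 + 647232768
= 8.3746e+08


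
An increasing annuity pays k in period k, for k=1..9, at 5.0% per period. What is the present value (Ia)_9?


(Ia)_n = sum_{k=1}^{n} k * v^k, v = 1/(1+i)
v = 0.952381
Sum computed term by term:
(Ia)_9 = 33.2347


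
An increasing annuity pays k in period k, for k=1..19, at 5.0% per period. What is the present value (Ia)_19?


(Ia)_n = sum_{k=1}^{n} k * v^k, v = 1/(1+i)
v = 0.952381
Sum computed term by term:
(Ia)_19 = 103.4128


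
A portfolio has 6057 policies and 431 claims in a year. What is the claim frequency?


frequency = claims / policies
= 431 / 6057
= 0.0712


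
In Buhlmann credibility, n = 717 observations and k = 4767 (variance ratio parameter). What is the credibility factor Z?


Z = n / (n + k)
= 717 / (717 + 4767)
= 717 / 5484
= 0.1307


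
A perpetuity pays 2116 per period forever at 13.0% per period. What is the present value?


PV = PMT / i
= 2116 / 0.13
= 16276.9231


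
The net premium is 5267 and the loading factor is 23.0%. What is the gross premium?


Gross = net * (1 + loading)
= 5267 * (1 + 0.23)
= 5267 * 1.23
= 6478.41


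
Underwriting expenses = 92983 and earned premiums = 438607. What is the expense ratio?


Expense ratio = expenses / premiums
= 92983 / 438607
= 0.212


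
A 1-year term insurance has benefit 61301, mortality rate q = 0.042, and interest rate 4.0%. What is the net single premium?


NSP = benefit * q * v
v = 1/(1+i) = 0.961538
NSP = 61301 * 0.042 * 0.961538
= 2475.6173


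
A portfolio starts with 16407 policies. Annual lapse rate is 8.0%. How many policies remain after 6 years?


remaining = initial * (1 - lapse)^years
= 16407 * (1 - 0.08)^6
= 16407 * 0.606355
= 9948.4665


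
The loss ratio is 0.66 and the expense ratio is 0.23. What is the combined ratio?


Combined ratio = loss ratio + expense ratio
= 0.66 + 0.23
= 0.89


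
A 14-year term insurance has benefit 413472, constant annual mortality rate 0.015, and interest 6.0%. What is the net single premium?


NSP = benefit * sum_{k=0}^{n-1} k_p_x * q * v^(k+1)
With constant q=0.015, v=0.943396
Sum = 0.12841
NSP = 413472 * 0.12841
= 53093.7523


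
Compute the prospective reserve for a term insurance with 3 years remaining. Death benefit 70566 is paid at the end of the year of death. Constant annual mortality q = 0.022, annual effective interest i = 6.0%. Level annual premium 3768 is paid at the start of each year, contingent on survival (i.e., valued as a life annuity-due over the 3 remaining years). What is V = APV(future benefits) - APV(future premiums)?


v = 1/(1+i) = 0.943396
APV(future benefits) per unit = sum_{k=0}^{2} k_p_x * q * v^(k+1) = 0.057572
APV(future benefits) = 70566 * 0.057572 = 4062.6041
Life annuity-due factor ä_{x:3} = sum_{k=0}^{2} k_p_x * v^k = 2.773909
APV(future premiums) = 3768 * 2.773909 = 10452.0886
V = 4062.6041 - 10452.0886
= -6389.4845


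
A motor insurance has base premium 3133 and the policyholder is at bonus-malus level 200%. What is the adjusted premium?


adjusted = base * BM_level / 100
= 3133 * 200 / 100
= 3133 * 2.0
= 6266.0


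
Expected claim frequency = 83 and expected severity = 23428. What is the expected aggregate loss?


E[S] = E[N] * E[X]
= 83 * 23428
= 1.9445e+06


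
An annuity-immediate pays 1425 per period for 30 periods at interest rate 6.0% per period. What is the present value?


PV = PMT * (1 - (1+i)^(-n)) / i
= 1425 * (1 - (1+0.06)^(-30)) / 0.06
= 1425 * (1 - 0.17411) / 0.06
= 1425 * 13.764831
= 19614.8844


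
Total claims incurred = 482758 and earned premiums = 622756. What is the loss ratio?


Loss ratio = claims / premiums
= 482758 / 622756
= 0.7752


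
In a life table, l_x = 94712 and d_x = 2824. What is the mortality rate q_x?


q_x = d_x / l_x
= 2824 / 94712
= 0.0298


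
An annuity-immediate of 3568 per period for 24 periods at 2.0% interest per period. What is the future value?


FV = PMT * ((1+i)^n - 1) / i
= 3568 * ((1.02)^24 - 1) / 0.02
= 3568 * (1.608437 - 1) / 0.02
= 108545.2053


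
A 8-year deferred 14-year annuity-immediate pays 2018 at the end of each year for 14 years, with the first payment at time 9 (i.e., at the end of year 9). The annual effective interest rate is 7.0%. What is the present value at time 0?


PV at time 8 of the 14-year annuity-immediate:
a_n = 2018 * (1-(1+0.07)^(-14))/0.07 = 17648.3544
Discount back 8 years to time 0:
PV = 17648.3544 * (1+0.07)^(-8)
= 17648.3544 * 0.582009
= 10271.5029


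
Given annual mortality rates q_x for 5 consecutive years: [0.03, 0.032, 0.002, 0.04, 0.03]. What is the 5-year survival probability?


p_k = 1 - q_k for each year
Survival = product of (1 - q_k)
= 0.97 * 0.968 * 0.998 * 0.96 * 0.97
= 0.8726


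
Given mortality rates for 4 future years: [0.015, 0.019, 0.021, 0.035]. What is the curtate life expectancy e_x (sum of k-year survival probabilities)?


e_x = sum_{k=1}^{n} k_p_x
k_p_x values:
  1_p_x = 0.985
  2_p_x = 0.966285
  3_p_x = 0.945993
  4_p_x = 0.912883
e_x = 3.8102


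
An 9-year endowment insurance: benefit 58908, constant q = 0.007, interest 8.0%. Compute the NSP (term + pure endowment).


Term component = 2513.9428
Pure endowment = 9_p_x * v^9 * benefit = 0.938735 * 0.500249 * 58908 = 27663.2827
NSP = 30177.2255


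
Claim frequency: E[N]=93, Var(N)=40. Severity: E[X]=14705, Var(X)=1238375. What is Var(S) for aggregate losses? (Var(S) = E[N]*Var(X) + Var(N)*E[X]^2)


Var(S) = E[N]*Var(X) + Var(N)*E[X]^2
= 93*1238375 + 40*14705^2
= 115168875 + 8649481000
= 8.7646e+09


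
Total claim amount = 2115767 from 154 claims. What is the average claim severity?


severity = total / number
= 2115767 / 154
= 13738.7468


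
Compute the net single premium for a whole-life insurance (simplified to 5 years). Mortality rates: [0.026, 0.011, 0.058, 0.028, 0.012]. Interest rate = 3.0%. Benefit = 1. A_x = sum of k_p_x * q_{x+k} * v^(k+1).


v = 0.970874
Year 0: k_p_x=1.0, q=0.026, term=0.025243
Year 1: k_p_x=0.974, q=0.011, term=0.010099
Year 2: k_p_x=0.963286, q=0.058, term=0.05113
Year 3: k_p_x=0.907415, q=0.028, term=0.022574
Year 4: k_p_x=0.882008, q=0.012, term=0.00913
A_x = 0.1182


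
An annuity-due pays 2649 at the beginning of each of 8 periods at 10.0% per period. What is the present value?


PV_due = PMT * (1-(1+i)^(-n))/i * (1+i)
PV_immediate = 14132.2195
PV_due = 14132.2195 * 1.1
= 15545.4414


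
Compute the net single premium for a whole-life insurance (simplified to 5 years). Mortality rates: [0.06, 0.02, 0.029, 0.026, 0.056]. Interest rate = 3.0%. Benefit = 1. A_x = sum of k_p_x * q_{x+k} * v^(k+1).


v = 0.970874
Year 0: k_p_x=1.0, q=0.06, term=0.058252
Year 1: k_p_x=0.94, q=0.02, term=0.017721
Year 2: k_p_x=0.9212, q=0.029, term=0.024448
Year 3: k_p_x=0.894485, q=0.026, term=0.020663
Year 4: k_p_x=0.871229, q=0.056, term=0.042086
A_x = 0.1632


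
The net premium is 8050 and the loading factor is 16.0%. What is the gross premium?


Gross = net * (1 + loading)
= 8050 * (1 + 0.16)
= 8050 * 1.16
= 9338.0


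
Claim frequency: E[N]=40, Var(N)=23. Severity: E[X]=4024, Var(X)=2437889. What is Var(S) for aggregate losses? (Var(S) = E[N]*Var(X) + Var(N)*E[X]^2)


Var(S) = E[N]*Var(X) + Var(N)*E[X]^2
= 40*2437889 + 23*4024^2
= 97515560 + 372429248
= 4.6994e+08


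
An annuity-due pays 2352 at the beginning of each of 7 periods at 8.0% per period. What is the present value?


PV_due = PMT * (1-(1+i)^(-n))/i * (1+i)
PV_immediate = 12245.3824
PV_due = 12245.3824 * 1.08
= 13225.013


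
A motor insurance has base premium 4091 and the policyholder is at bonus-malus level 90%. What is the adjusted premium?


adjusted = base * BM_level / 100
= 4091 * 90 / 100
= 4091 * 0.9
= 3681.9


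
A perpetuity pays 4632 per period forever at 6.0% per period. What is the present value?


PV = PMT / i
= 4632 / 0.06
= 77200.0


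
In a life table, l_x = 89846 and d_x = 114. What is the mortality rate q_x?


q_x = d_x / l_x
= 114 / 89846
= 0.0013


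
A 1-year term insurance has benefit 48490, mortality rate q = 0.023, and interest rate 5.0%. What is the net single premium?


NSP = benefit * q * v
v = 1/(1+i) = 0.952381
NSP = 48490 * 0.023 * 0.952381
= 1062.1619


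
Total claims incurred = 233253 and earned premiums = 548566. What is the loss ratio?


Loss ratio = claims / premiums
= 233253 / 548566
= 0.4252


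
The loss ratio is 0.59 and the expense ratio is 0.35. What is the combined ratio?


Combined ratio = loss ratio + expense ratio
= 0.59 + 0.35
= 0.94


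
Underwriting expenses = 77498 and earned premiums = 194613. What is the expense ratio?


Expense ratio = expenses / premiums
= 77498 / 194613
= 0.3982


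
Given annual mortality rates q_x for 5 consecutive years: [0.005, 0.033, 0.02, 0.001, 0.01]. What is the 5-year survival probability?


p_k = 1 - q_k for each year
Survival = product of (1 - q_k)
= 0.995 * 0.967 * 0.98 * 0.999 * 0.99
= 0.9326


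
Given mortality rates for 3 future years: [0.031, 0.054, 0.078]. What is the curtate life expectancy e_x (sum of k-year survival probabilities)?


e_x = sum_{k=1}^{n} k_p_x
k_p_x values:
  1_p_x = 0.969
  2_p_x = 0.916674
  3_p_x = 0.845173
e_x = 2.7308


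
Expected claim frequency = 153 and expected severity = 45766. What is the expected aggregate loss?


E[S] = E[N] * E[X]
= 153 * 45766
= 7.0022e+06


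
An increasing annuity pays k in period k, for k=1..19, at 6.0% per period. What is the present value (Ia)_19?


(Ia)_n = sum_{k=1}^{n} k * v^k, v = 1/(1+i)
v = 0.943396
Sum computed term by term:
(Ia)_19 = 92.4643


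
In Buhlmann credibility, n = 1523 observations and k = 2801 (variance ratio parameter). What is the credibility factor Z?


Z = n / (n + k)
= 1523 / (1523 + 2801)
= 1523 / 4324
= 0.3522


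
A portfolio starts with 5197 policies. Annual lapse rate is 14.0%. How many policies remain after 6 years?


remaining = initial * (1 - lapse)^years
= 5197 * (1 - 0.14)^6
= 5197 * 0.404567
= 2102.5359


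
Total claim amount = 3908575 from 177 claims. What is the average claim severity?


severity = total / number
= 3908575 / 177
= 22082.3446


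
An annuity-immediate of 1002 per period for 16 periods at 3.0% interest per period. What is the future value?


FV = PMT * ((1+i)^n - 1) / i
= 1002 * ((1.03)^16 - 1) / 0.03
= 1002 * (1.604706 - 1) / 0.03
= 20197.1951


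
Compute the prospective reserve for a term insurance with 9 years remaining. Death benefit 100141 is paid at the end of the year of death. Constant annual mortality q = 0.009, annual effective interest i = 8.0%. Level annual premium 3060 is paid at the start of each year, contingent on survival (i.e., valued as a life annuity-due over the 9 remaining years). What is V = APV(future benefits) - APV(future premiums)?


v = 1/(1+i) = 0.925926
APV(future benefits) per unit = sum_{k=0}^{8} k_p_x * q * v^(k+1) = 0.05449
APV(future benefits) = 100141 * 0.05449 = 5456.6541
Life annuity-due factor ä_{x:9} = sum_{k=0}^{8} k_p_x * v^k = 6.538765
APV(future premiums) = 3060 * 6.538765 = 20008.6218
V = 5456.6541 - 20008.6218
= -14551.9677


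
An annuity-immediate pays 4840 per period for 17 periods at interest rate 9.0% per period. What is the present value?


PV = PMT * (1 - (1+i)^(-n)) / i
= 4840 * (1 - (1+0.09)^(-17)) / 0.09
= 4840 * (1 - 0.231073) / 0.09
= 4840 * 8.543631
= 41351.1758


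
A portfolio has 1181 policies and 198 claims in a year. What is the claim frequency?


frequency = claims / policies
= 198 / 1181
= 0.1677


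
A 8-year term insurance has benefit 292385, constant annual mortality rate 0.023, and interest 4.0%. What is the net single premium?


NSP = benefit * sum_{k=0}^{n-1} k_p_x * q * v^(k+1)
With constant q=0.023, v=0.961538
Sum = 0.143629
NSP = 292385 * 0.143629
= 41994.8636


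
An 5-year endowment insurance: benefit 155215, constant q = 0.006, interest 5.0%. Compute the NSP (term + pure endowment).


Term component = 3986.2411
Pure endowment = 5_p_x * v^5 * benefit = 0.970358 * 0.783526 * 155215 = 118010.083
NSP = 121996.3241


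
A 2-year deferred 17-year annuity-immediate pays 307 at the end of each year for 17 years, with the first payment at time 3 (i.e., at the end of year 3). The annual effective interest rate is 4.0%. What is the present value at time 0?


PV at time 2 of the 17-year annuity-immediate:
a_n = 307 * (1-(1+0.04)^(-17))/0.04 = 3734.8603
Discount back 2 years to time 0:
PV = 3734.8603 * (1+0.04)^(-2)
= 3734.8603 * 0.924556
= 3453.0883


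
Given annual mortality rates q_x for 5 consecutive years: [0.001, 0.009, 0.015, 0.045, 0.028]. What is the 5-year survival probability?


p_k = 1 - q_k for each year
Survival = product of (1 - q_k)
= 0.999 * 0.991 * 0.985 * 0.955 * 0.972
= 0.9052


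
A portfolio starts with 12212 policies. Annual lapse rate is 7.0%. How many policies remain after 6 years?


remaining = initial * (1 - lapse)^years
= 12212 * (1 - 0.07)^6
= 12212 * 0.64699
= 7901.0441


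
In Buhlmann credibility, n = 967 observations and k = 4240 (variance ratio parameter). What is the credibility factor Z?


Z = n / (n + k)
= 967 / (967 + 4240)
= 967 / 5207
= 0.1857


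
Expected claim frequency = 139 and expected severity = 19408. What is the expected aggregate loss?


E[S] = E[N] * E[X]
= 139 * 19408
= 2.6977e+06


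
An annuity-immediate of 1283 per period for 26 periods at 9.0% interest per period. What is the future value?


FV = PMT * ((1+i)^n - 1) / i
= 1283 * ((1.09)^26 - 1) / 0.09
= 1283 * (9.399158 - 1) / 0.09
= 119734.6623


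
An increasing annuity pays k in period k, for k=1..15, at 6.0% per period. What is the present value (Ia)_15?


(Ia)_n = sum_{k=1}^{n} k * v^k, v = 1/(1+i)
v = 0.943396
Sum computed term by term:
(Ia)_15 = 67.2668


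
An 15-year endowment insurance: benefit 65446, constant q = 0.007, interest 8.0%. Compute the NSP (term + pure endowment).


Term component = 3771.7918
Pure endowment = 15_p_x * v^15 * benefit = 0.899992 * 0.315242 * 65446 = 18568.0161
NSP = 22339.8079


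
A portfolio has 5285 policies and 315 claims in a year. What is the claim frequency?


frequency = claims / policies
= 315 / 5285
= 0.0596


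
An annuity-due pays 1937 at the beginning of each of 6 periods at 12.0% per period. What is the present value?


PV_due = PMT * (1-(1+i)^(-n))/i * (1+i)
PV_immediate = 7963.796
PV_due = 7963.796 * 1.12
= 8919.4515


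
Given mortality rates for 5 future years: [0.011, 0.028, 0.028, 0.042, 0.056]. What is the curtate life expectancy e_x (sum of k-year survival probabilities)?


e_x = sum_{k=1}^{n} k_p_x
k_p_x values:
  1_p_x = 0.989
  2_p_x = 0.961308
  3_p_x = 0.934391
  4_p_x = 0.895147
  5_p_x = 0.845019
e_x = 4.6249


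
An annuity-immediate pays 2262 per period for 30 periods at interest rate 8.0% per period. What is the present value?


PV = PMT * (1 - (1+i)^(-n)) / i
= 2262 * (1 - (1+0.08)^(-30)) / 0.08
= 2262 * (1 - 0.099377) / 0.08
= 2262 * 11.257783
= 25465.1059


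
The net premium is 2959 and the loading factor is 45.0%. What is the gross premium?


Gross = net * (1 + loading)
= 2959 * (1 + 0.45)
= 2959 * 1.45
= 4290.55


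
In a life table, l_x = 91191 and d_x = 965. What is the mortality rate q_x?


q_x = d_x / l_x
= 965 / 91191
= 0.0106


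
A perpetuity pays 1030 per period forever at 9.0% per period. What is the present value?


PV = PMT / i
= 1030 / 0.09
= 11444.4444


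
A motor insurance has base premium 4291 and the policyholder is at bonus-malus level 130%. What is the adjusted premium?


adjusted = base * BM_level / 100
= 4291 * 130 / 100
= 4291 * 1.3
= 5578.3


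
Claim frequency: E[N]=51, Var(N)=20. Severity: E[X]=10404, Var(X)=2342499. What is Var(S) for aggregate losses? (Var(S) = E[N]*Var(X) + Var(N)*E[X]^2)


Var(S) = E[N]*Var(X) + Var(N)*E[X]^2
= 51*2342499 + 20*10404^2
= 119467449 + 2164864320
= 2.2843e+09


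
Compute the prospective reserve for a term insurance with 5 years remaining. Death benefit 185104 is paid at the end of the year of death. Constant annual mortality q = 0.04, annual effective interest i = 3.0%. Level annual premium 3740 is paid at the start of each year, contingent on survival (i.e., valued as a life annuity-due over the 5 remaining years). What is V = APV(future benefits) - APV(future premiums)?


v = 1/(1+i) = 0.970874
APV(future benefits) per unit = sum_{k=0}^{4} k_p_x * q * v^(k+1) = 0.169516
APV(future benefits) = 185104 * 0.169516 = 31378.0208
Life annuity-due factor ä_{x:5} = sum_{k=0}^{4} k_p_x * v^k = 4.365027
APV(future premiums) = 3740 * 4.365027 = 16325.2025
V = 31378.0208 - 16325.2025
= 15052.8182


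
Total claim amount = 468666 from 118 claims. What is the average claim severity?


severity = total / number
= 468666 / 118
= 3971.7458


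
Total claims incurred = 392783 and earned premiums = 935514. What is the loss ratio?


Loss ratio = claims / premiums
= 392783 / 935514
= 0.4199


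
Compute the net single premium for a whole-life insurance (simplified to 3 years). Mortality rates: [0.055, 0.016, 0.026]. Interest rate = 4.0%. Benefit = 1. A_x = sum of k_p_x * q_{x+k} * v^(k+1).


v = 0.961538
Year 0: k_p_x=1.0, q=0.055, term=0.052885
Year 1: k_p_x=0.945, q=0.016, term=0.013979
Year 2: k_p_x=0.92988, q=0.026, term=0.021493
A_x = 0.0884


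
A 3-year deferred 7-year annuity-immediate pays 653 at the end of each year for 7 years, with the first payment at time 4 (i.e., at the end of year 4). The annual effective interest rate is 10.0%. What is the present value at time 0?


PV at time 3 of the 7-year annuity-immediate:
a_n = 653 * (1-(1+0.1)^(-7))/0.1 = 3179.0775
Discount back 3 years to time 0:
PV = 3179.0775 * (1+0.1)^(-3)
= 3179.0775 * 0.751315
= 2388.488


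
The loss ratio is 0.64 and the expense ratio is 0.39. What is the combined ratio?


Combined ratio = loss ratio + expense ratio
= 0.64 + 0.39
= 1.03


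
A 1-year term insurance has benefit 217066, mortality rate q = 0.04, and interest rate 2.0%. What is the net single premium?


NSP = benefit * q * v
v = 1/(1+i) = 0.980392
NSP = 217066 * 0.04 * 0.980392
= 8512.3922


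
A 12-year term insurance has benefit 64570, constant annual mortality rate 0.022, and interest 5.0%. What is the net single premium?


NSP = benefit * sum_{k=0}^{n-1} k_p_x * q * v^(k+1)
With constant q=0.022, v=0.952381
Sum = 0.175273
NSP = 64570 * 0.175273
= 11317.405


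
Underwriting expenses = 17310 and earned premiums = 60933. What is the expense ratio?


Expense ratio = expenses / premiums
= 17310 / 60933
= 0.2841


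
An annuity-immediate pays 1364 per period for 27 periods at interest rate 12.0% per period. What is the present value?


PV = PMT * (1 - (1+i)^(-n)) / i
= 1364 * (1 - (1+0.12)^(-27)) / 0.12
= 1364 * (1 - 0.046894) / 0.12
= 1364 * 7.942554
= 10833.643


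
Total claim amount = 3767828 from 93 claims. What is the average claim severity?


severity = total / number
= 3767828 / 93
= 40514.2796


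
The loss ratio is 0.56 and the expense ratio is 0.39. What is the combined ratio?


Combined ratio = loss ratio + expense ratio
= 0.56 + 0.39
= 0.95


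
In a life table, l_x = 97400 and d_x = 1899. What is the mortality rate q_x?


q_x = d_x / l_x
= 1899 / 97400
= 0.0195


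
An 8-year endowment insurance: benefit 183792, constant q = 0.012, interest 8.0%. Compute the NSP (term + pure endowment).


Term component = 12213.4595
Pure endowment = 8_p_x * v^8 * benefit = 0.907937 * 0.540269 * 183792 = 90155.4772
NSP = 102368.9367


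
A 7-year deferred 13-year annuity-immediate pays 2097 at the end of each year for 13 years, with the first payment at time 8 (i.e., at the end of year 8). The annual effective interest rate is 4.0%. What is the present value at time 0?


PV at time 7 of the 13-year annuity-immediate:
a_n = 2097 * (1-(1+0.04)^(-13))/0.04 = 20939.9035
Discount back 7 years to time 0:
PV = 20939.9035 * (1+0.04)^(-7)
= 20939.9035 * 0.759918
= 15912.6057


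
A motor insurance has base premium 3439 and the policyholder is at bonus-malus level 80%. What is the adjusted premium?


adjusted = base * BM_level / 100
= 3439 * 80 / 100
= 3439 * 0.8
= 2751.2


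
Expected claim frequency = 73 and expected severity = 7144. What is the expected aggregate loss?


E[S] = E[N] * E[X]
= 73 * 7144
= 521512


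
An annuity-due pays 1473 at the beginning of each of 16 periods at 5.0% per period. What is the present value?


PV_due = PMT * (1-(1+i)^(-n))/i * (1+i)
PV_immediate = 15964.0346
PV_due = 15964.0346 * 1.05
= 16762.2363


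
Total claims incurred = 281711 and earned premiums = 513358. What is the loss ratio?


Loss ratio = claims / premiums
= 281711 / 513358
= 0.5488


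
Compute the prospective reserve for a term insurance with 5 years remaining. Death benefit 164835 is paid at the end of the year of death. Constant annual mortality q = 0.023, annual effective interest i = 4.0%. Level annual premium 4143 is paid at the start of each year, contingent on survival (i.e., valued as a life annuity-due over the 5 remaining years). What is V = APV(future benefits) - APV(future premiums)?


v = 1/(1+i) = 0.961538
APV(future benefits) per unit = sum_{k=0}^{4} k_p_x * q * v^(k+1) = 0.097967
APV(future benefits) = 164835 * 0.097967 = 16148.4497
Life annuity-due factor ä_{x:5} = sum_{k=0}^{4} k_p_x * v^k = 4.429828
APV(future premiums) = 4143 * 4.429828 = 18352.7791
V = 16148.4497 - 18352.7791
= -2204.3295


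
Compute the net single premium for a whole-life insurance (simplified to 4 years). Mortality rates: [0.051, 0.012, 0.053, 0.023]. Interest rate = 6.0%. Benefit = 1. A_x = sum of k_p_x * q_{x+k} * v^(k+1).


v = 0.943396
Year 0: k_p_x=1.0, q=0.051, term=0.048113
Year 1: k_p_x=0.949, q=0.012, term=0.010135
Year 2: k_p_x=0.937612, q=0.053, term=0.041724
Year 3: k_p_x=0.887919, q=0.023, term=0.016176
A_x = 0.1161


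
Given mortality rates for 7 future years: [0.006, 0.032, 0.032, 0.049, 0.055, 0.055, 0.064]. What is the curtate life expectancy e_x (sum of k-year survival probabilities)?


e_x = sum_{k=1}^{n} k_p_x
k_p_x values:
  1_p_x = 0.994
  2_p_x = 0.962192
  3_p_x = 0.931402
  4_p_x = 0.885763
  5_p_x = 0.837046
  6_p_x = 0.791009
  7_p_x = 0.740384
e_x = 6.1418


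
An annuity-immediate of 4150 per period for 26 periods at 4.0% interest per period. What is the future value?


FV = PMT * ((1+i)^n - 1) / i
= 4150 * ((1.04)^26 - 1) / 0.04
= 4150 * (2.77247 - 1) / 0.04
= 183893.7402


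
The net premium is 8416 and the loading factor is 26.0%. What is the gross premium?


Gross = net * (1 + loading)
= 8416 * (1 + 0.26)
= 8416 * 1.26
= 10604.16


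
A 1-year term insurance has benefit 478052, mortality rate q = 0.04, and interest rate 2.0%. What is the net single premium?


NSP = benefit * q * v
v = 1/(1+i) = 0.980392
NSP = 478052 * 0.04 * 0.980392
= 18747.1373


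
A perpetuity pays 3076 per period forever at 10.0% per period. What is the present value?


PV = PMT / i
= 3076 / 0.1
= 30760.0


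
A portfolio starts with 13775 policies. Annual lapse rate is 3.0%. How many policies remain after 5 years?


remaining = initial * (1 - lapse)^years
= 13775 * (1 - 0.03)^5
= 13775 * 0.858734
= 11829.0612


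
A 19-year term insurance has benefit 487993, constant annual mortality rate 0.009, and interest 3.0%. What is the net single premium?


NSP = benefit * sum_{k=0}^{n-1} k_p_x * q * v^(k+1)
With constant q=0.009, v=0.970874
Sum = 0.119936
NSP = 487993 * 0.119936
= 58527.9191


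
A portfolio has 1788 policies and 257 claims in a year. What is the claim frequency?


frequency = claims / policies
= 257 / 1788
= 0.1437


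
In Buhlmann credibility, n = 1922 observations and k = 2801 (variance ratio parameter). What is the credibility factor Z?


Z = n / (n + k)
= 1922 / (1922 + 2801)
= 1922 / 4723
= 0.4069


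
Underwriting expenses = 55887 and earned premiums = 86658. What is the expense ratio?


Expense ratio = expenses / premiums
= 55887 / 86658
= 0.6449


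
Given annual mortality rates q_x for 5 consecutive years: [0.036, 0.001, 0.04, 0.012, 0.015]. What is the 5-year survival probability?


p_k = 1 - q_k for each year
Survival = product of (1 - q_k)
= 0.964 * 0.999 * 0.96 * 0.988 * 0.985
= 0.8997


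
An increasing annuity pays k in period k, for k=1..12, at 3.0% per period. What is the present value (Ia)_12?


(Ia)_n = sum_{k=1}^{n} k * v^k, v = 1/(1+i)
v = 0.970874
Sum computed term by term:
(Ia)_12 = 61.2022


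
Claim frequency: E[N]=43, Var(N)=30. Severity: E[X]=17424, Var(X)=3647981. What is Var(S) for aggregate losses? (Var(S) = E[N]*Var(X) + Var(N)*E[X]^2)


Var(S) = E[N]*Var(X) + Var(N)*E[X]^2
= 43*3647981 + 30*17424^2
= 156863183 + 9107873280
= 9.2647e+09


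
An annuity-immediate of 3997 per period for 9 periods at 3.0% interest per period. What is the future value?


FV = PMT * ((1+i)^n - 1) / i
= 3997 * ((1.03)^9 - 1) / 0.03
= 3997 * (1.304773 - 1) / 0.03
= 40605.9472


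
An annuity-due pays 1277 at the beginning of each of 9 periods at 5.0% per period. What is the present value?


PV_due = PMT * (1-(1+i)^(-n))/i * (1+i)
PV_immediate = 9076.6883
PV_due = 9076.6883 * 1.05
= 9530.5227


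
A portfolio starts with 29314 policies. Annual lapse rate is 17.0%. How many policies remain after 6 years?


remaining = initial * (1 - lapse)^years
= 29314 * (1 - 0.17)^6
= 29314 * 0.32694
= 9583.9301


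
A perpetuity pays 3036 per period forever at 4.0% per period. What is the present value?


PV = PMT / i
= 3036 / 0.04
= 75900.0


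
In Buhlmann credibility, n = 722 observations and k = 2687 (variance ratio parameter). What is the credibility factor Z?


Z = n / (n + k)
= 722 / (722 + 2687)
= 722 / 3409
= 0.2118


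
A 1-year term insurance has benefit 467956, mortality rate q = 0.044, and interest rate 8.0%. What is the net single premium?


NSP = benefit * q * v
v = 1/(1+i) = 0.925926
NSP = 467956 * 0.044 * 0.925926
= 19064.8741


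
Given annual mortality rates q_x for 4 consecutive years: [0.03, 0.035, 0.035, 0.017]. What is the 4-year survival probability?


p_k = 1 - q_k for each year
Survival = product of (1 - q_k)
= 0.97 * 0.965 * 0.965 * 0.983
= 0.8879


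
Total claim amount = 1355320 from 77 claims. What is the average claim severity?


severity = total / number
= 1355320 / 77
= 17601.5584


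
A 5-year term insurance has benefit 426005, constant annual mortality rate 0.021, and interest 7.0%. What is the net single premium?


NSP = benefit * sum_{k=0}^{n-1} k_p_x * q * v^(k+1)
With constant q=0.021, v=0.934579
Sum = 0.0828
NSP = 426005 * 0.0828
= 35273.0606


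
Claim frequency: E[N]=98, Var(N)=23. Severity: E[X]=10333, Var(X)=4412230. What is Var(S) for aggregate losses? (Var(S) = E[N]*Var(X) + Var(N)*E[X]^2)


Var(S) = E[N]*Var(X) + Var(N)*E[X]^2
= 98*4412230 + 23*10333^2
= 432398540 + 2455730447
= 2.8881e+09


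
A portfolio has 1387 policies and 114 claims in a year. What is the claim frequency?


frequency = claims / policies
= 114 / 1387
= 0.0822


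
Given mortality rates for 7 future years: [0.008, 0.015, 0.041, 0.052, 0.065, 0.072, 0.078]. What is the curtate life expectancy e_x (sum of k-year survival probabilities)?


e_x = sum_{k=1}^{n} k_p_x
k_p_x values:
  1_p_x = 0.992
  2_p_x = 0.97712
  3_p_x = 0.937058
  4_p_x = 0.888331
  5_p_x = 0.83059
  6_p_x = 0.770787
  7_p_x = 0.710666
e_x = 6.1066


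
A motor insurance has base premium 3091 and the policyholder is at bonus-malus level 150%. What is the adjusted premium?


adjusted = base * BM_level / 100
= 3091 * 150 / 100
= 3091 * 1.5
= 4636.5


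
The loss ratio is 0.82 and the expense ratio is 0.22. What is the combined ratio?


Combined ratio = loss ratio + expense ratio
= 0.82 + 0.22
= 1.04


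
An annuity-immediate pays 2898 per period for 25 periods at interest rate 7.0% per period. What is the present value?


PV = PMT * (1 - (1+i)^(-n)) / i
= 2898 * (1 - (1+0.07)^(-25)) / 0.07
= 2898 * (1 - 0.184249) / 0.07
= 2898 * 11.653583
= 33772.0841


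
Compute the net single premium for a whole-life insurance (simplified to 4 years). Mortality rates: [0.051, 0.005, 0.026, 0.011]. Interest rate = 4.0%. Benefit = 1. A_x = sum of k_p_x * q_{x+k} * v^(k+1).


v = 0.961538
Year 0: k_p_x=1.0, q=0.051, term=0.049038
Year 1: k_p_x=0.949, q=0.005, term=0.004387
Year 2: k_p_x=0.944255, q=0.026, term=0.021825
Year 3: k_p_x=0.919704, q=0.011, term=0.008648
A_x = 0.0839


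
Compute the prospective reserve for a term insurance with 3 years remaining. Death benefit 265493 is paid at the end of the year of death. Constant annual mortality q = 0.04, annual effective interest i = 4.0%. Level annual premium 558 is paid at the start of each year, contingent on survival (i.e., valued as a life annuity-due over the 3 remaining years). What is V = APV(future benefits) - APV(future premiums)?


v = 1/(1+i) = 0.961538
APV(future benefits) per unit = sum_{k=0}^{2} k_p_x * q * v^(k+1) = 0.106736
APV(future benefits) = 265493 * 0.106736 = 28337.7827
Life annuity-due factor ä_{x:3} = sum_{k=0}^{2} k_p_x * v^k = 2.775148
APV(future premiums) = 558 * 2.775148 = 1548.5325
V = 28337.7827 - 1548.5325
= 26789.2501


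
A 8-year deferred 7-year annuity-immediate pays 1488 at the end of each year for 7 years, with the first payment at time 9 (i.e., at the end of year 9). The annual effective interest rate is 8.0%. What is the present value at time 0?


PV at time 8 of the 7-year annuity-immediate:
a_n = 1488 * (1-(1+0.08)^(-7))/0.08 = 7747.0786
Discount back 8 years to time 0:
PV = 7747.0786 * (1+0.08)^(-8)
= 7747.0786 * 0.540269
= 4185.5055


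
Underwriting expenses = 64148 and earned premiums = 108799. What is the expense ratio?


Expense ratio = expenses / premiums
= 64148 / 108799
= 0.5896


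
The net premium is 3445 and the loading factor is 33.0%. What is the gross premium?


Gross = net * (1 + loading)
= 3445 * (1 + 0.33)
= 3445 * 1.33
= 4581.85


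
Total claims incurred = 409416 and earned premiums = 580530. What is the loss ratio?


Loss ratio = claims / premiums
= 409416 / 580530
= 0.7052


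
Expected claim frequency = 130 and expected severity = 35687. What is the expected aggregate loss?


E[S] = E[N] * E[X]
= 130 * 35687
= 4.6393e+06


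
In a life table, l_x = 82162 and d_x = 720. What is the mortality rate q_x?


q_x = d_x / l_x
= 720 / 82162
= 0.0088


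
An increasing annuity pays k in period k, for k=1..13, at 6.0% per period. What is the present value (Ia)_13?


(Ia)_n = sum_{k=1}^{n} k * v^k, v = 1/(1+i)
v = 0.943396
Sum computed term by term:
(Ia)_13 = 54.8156


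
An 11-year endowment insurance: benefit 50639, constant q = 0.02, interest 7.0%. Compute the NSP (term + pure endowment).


Term component = 6972.1835
Pure endowment = 11_p_x * v^11 * benefit = 0.800731 * 0.475093 * 50639 = 19264.1743
NSP = 26236.3578


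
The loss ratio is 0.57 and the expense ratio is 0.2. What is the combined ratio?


Combined ratio = loss ratio + expense ratio
= 0.57 + 0.2
= 0.77


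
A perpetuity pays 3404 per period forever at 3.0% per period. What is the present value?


PV = PMT / i
= 3404 / 0.03
= 113466.6667


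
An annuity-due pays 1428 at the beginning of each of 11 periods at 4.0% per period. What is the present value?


PV_due = PMT * (1-(1+i)^(-n))/i * (1+i)
PV_immediate = 12509.9607
PV_due = 12509.9607 * 1.04
= 13010.3592


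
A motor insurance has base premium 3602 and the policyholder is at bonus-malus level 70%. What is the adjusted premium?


adjusted = base * BM_level / 100
= 3602 * 70 / 100
= 3602 * 0.7
= 2521.4


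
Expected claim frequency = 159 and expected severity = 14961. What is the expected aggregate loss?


E[S] = E[N] * E[X]
= 159 * 14961
= 2.3788e+06


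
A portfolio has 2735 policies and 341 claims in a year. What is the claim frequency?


frequency = claims / policies
= 341 / 2735
= 0.1247


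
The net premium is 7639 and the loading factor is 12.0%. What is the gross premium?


Gross = net * (1 + loading)
= 7639 * (1 + 0.12)
= 7639 * 1.12
= 8555.68


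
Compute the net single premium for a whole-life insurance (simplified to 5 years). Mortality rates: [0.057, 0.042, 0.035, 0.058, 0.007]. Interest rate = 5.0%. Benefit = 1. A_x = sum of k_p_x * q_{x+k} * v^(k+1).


v = 0.952381
Year 0: k_p_x=1.0, q=0.057, term=0.054286
Year 1: k_p_x=0.943, q=0.042, term=0.035924
Year 2: k_p_x=0.903394, q=0.035, term=0.027313
Year 3: k_p_x=0.871775, q=0.058, term=0.041598
Year 4: k_p_x=0.821212, q=0.007, term=0.004504
A_x = 0.1636


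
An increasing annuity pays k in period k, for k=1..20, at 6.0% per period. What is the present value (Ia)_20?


(Ia)_n = sum_{k=1}^{n} k * v^k, v = 1/(1+i)
v = 0.943396
Sum computed term by term:
(Ia)_20 = 98.7004


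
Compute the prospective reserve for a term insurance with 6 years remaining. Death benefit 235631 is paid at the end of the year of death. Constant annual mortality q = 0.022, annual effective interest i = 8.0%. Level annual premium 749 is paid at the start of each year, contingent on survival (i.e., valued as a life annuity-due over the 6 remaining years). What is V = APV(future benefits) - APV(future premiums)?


v = 1/(1+i) = 0.925926
APV(future benefits) per unit = sum_{k=0}^{5} k_p_x * q * v^(k+1) = 0.09675
APV(future benefits) = 235631 * 0.09675 = 22797.3784
Life annuity-due factor ä_{x:6} = sum_{k=0}^{5} k_p_x * v^k = 4.749562
APV(future premiums) = 749 * 4.749562 = 3557.4219
V = 22797.3784 - 3557.4219
= 19239.9565


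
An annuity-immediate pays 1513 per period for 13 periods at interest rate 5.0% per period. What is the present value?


PV = PMT * (1 - (1+i)^(-n)) / i
= 1513 * (1 - (1+0.05)^(-13)) / 0.05
= 1513 * (1 - 0.530321) / 0.05
= 1513 * 9.393573
= 14212.4759


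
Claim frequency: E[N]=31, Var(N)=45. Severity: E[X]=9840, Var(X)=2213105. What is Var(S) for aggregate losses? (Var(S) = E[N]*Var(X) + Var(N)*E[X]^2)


Var(S) = E[N]*Var(X) + Var(N)*E[X]^2
= 31*2213105 + 45*9840^2
= 68606255 + 4357152000
= 4.4258e+09


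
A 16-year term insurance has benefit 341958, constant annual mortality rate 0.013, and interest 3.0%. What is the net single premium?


NSP = benefit * sum_{k=0}^{n-1} k_p_x * q * v^(k+1)
With constant q=0.013, v=0.970874
Sum = 0.149515
NSP = 341958 * 0.149515
= 51127.8123


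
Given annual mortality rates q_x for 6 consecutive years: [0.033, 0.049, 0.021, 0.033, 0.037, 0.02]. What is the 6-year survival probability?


p_k = 1 - q_k for each year
Survival = product of (1 - q_k)
= 0.967 * 0.951 * 0.979 * 0.967 * 0.963 * 0.98
= 0.8216


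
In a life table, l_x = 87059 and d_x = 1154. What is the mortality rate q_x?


q_x = d_x / l_x
= 1154 / 87059
= 0.0133


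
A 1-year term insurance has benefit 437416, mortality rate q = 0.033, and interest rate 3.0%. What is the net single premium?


NSP = benefit * q * v
v = 1/(1+i) = 0.970874
NSP = 437416 * 0.033 * 0.970874
= 14014.299


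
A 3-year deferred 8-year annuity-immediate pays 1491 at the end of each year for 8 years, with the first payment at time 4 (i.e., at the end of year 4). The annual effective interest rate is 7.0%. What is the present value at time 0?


PV at time 3 of the 8-year annuity-immediate:
a_n = 1491 * (1-(1+0.07)^(-8))/0.07 = 8903.2061
Discount back 3 years to time 0:
PV = 8903.2061 * (1+0.07)^(-3)
= 8903.2061 * 0.816298
= 7267.6682


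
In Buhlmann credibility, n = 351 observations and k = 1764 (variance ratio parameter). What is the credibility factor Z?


Z = n / (n + k)
= 351 / (351 + 1764)
= 351 / 2115
= 0.166


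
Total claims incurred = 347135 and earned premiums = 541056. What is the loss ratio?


Loss ratio = claims / premiums
= 347135 / 541056
= 0.6416


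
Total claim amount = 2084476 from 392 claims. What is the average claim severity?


severity = total / number
= 2084476 / 392
= 5317.5408


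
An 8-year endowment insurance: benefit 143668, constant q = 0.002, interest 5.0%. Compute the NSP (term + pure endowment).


Term component = 1845.1091
Pure endowment = 8_p_x * v^8 * benefit = 0.984112 * 0.676839 * 143668 = 95695.1624
NSP = 97540.2715


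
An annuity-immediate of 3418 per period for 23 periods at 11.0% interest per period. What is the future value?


FV = PMT * ((1+i)^n - 1) / i
= 3418 * ((1.11)^23 - 1) / 0.11
= 3418 * (11.026267 - 1) / 0.11
= 311543.4659


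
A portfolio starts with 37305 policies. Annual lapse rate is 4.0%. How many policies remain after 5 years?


remaining = initial * (1 - lapse)^years
= 37305 * (1 - 0.04)^5
= 37305 * 0.815373
= 30417.4785


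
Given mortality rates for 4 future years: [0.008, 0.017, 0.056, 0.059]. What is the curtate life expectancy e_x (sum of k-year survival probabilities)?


e_x = sum_{k=1}^{n} k_p_x
k_p_x values:
  1_p_x = 0.992
  2_p_x = 0.975136
  3_p_x = 0.920528
  4_p_x = 0.866217
e_x = 3.7539


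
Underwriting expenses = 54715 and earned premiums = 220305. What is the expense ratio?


Expense ratio = expenses / premiums
= 54715 / 220305
= 0.2484


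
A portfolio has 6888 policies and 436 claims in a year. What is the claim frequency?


frequency = claims / policies
= 436 / 6888
= 0.0633


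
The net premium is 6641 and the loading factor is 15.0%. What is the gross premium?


Gross = net * (1 + loading)
= 6641 * (1 + 0.15)
= 6641 * 1.15
= 7637.15


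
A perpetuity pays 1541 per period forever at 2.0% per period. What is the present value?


PV = PMT / i
= 1541 / 0.02
= 77050.0


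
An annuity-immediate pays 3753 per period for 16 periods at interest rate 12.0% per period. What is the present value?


PV = PMT * (1 - (1+i)^(-n)) / i
= 3753 * (1 - (1+0.12)^(-16)) / 0.12
= 3753 * (1 - 0.163122) / 0.12
= 3753 * 6.973986
= 26173.37


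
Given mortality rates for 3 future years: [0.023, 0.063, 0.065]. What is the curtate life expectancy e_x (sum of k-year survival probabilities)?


e_x = sum_{k=1}^{n} k_p_x
k_p_x values:
  1_p_x = 0.977
  2_p_x = 0.915449
  3_p_x = 0.855945
e_x = 2.7484


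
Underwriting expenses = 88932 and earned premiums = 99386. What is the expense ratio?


Expense ratio = expenses / premiums
= 88932 / 99386
= 0.8948


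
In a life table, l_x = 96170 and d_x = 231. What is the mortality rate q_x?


q_x = d_x / l_x
= 231 / 96170
= 0.0024


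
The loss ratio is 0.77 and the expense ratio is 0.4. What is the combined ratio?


Combined ratio = loss ratio + expense ratio
= 0.77 + 0.4
= 1.17


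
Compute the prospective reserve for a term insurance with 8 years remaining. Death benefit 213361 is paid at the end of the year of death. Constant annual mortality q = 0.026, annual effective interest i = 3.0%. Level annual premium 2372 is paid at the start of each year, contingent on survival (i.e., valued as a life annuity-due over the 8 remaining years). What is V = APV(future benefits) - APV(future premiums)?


v = 1/(1+i) = 0.970874
APV(future benefits) per unit = sum_{k=0}^{7} k_p_x * q * v^(k+1) = 0.167421
APV(future benefits) = 213361 * 0.167421 = 35721.0247
Life annuity-due factor ä_{x:8} = sum_{k=0}^{7} k_p_x * v^k = 6.632431
APV(future premiums) = 2372 * 6.632431 = 15732.1266
V = 35721.0247 - 15732.1266
= 19988.8981
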